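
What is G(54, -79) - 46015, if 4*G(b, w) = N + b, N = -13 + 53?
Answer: -91983/2 ≈ -45992.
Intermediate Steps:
N = 40
G(b, w) = 10 + b/4 (G(b, w) = (40 + b)/4 = 10 + b/4)
G(54, -79) - 46015 = (10 + (¼)*54) - 46015 = (10 + 27/2) - 46015 = 47/2 - 46015 = -91983/2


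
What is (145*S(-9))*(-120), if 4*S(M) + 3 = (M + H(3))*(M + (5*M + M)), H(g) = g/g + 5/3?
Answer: -1722600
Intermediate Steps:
H(g) = 8/3 (H(g) = 1 + 5*(1/3) = 1 + 5/3 = 8/3)
S(M) = -3/4 + 7*M*(8/3 + M)/4 (S(M) = -3/4 + ((M + 8/3)*(M + (5*M + M)))/4 = -3/4 + ((8/3 + M)*(M + 6*M))/4 = -3/4 + ((8/3 + M)*(7*M))/4 = -3/4 + (7*M*(8/3 + M))/4 = -3/4 + 7*M*(8/3 + M)/4)
(145*S(-9))*(-120) = (145*(-3/4 + (7/4)*(-9)**2 + (14/3)*(-9)))*(-120) = (145*(-3/4 + (7/4)*81 - 42))*(-120) = (145*(-3/4 + 567/4 - 42))*(-120) = (145*99)*(-120) = 14355*(-120) = -1722600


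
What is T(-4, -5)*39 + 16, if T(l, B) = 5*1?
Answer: 211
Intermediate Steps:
T(l, B) = 5
T(-4, -5)*39 + 16 = 5*39 + 16 = 195 + 16 = 211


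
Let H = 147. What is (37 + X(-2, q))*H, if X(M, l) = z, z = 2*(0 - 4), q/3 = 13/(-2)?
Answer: 4263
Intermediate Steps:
q = -39/2 (q = 3*(13/(-2)) = 3*(13*(-½)) = 3*(-13/2) = -39/2 ≈ -19.500)
z = -8 (z = 2*(-4) = -8)
X(M, l) = -8
(37 + X(-2, q))*H = (37 - 8)*147 = 29*147 = 4263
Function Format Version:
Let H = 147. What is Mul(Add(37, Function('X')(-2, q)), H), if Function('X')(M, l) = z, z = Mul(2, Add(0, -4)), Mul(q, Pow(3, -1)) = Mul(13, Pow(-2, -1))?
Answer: 4263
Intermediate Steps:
q = Rational(-39, 2) (q = Mul(3, Mul(13, Pow(-2, -1))) = Mul(3, Mul(13, Rational(-1, 2))) = Mul(3, Rational(-13, 2)) = Rational(-39, 2) ≈ -19.500)
z = -8 (z = Mul(2, -4) = -8)
Function('X')(M, l) = -8
Mul(Add(37, Function('X')(-2, q)), H) = Mul(Add(37, -8), 147) = Mul(29, 147) = 4263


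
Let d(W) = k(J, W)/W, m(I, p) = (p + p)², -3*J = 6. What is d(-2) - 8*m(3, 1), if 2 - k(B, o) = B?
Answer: -34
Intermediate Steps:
J = -2 (J = -⅓*6 = -2)
k(B, o) = 2 - B
m(I, p) = 4*p² (m(I, p) = (2*p)² = 4*p²)
d(W) = 4/W (d(W) = (2 - 1*(-2))/W = (2 + 2)/W = 4/W)
d(-2) - 8*m(3, 1) = 4/(-2) - 32*1² = 4*(-½) - 32 = -2 - 8*4 = -2 - 32 = -34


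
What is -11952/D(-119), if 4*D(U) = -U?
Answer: -47808/119 ≈ -401.75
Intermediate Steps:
D(U) = -U/4 (D(U) = (-U)/4 = -U/4)
-11952/D(-119) = -11952/((-¼*(-119))) = -11952/119/4 = -11952*4/119 = -47808/119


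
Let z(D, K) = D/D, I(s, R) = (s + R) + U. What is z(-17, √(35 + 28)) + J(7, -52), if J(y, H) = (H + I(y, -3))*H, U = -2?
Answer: 2601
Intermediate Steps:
I(s, R) = -2 + R + s (I(s, R) = (s + R) - 2 = (R + s) - 2 = -2 + R + s)
z(D, K) = 1
J(y, H) = H*(-5 + H + y) (J(y, H) = (H + (-2 - 3 + y))*H = (H + (-5 + y))*H = (-5 + H + y)*H = H*(-5 + H + y))
z(-17, √(35 + 28)) + J(7, -52) = 1 - 52*(-5 - 52 + 7) = 1 - 52*(-50) = 1 + 2600 = 2601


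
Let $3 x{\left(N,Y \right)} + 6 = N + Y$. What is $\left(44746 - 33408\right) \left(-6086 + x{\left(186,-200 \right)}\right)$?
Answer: $- \frac{207235964}{3} \approx -6.9079 \cdot 10^{7}$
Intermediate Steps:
$x{\left(N,Y \right)} = -2 + \frac{N}{3} + \frac{Y}{3}$ ($x{\left(N,Y \right)} = -2 + \frac{N + Y}{3} = -2 + \left(\frac{N}{3} + \frac{Y}{3}\right) = -2 + \frac{N}{3} + \frac{Y}{3}$)
$\left(44746 - 33408\right) \left(-6086 + x{\left(186,-200 \right)}\right) = \left(44746 - 33408\right) \left(-6086 + \left(-2 + \frac{1}{3} \cdot 186 + \frac{1}{3} \left(-200\right)\right)\right) = 11338 \left(-6086 - \frac{20}{3}\right) = 11338 \left(- \frac{18278}{3}\right) = - \frac{207235964}{3}$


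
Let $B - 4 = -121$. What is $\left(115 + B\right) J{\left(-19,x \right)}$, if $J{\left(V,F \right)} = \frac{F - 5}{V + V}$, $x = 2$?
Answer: $- \frac{3}{19} \approx -0.15789$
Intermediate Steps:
$J{\left(V,F \right)} = \frac{-5 + F}{2 V}$
$B = -117$ ($B = 4 - 121 = -117$)
$\left(115 + B\right) J{\left(-19,x \right)} = \left(115 - 117\right) \frac{-5 + 2}{2 \left(-19\right)} = - 2 \cdot \frac{1}{2} \left(- \frac{1}{19}\right) \left(-3\right) = \left(-2\right) \frac{3}{38} = - \frac{3}{19}$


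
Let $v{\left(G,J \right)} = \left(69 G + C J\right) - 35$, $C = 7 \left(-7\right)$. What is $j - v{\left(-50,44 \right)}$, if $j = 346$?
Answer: $5987$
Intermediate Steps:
$C = -49$
$v{\left(G,J \right)} = -35 - 49 J + 69 G$ ($v{\left(G,J \right)} = \left(69 G - 49 J\right) - 35 = \left(- 49 J + 69 G\right) - 35 = -35 - 49 J + 69 G$)
$j - v{\left(-50,44 \right)} = 346 - \left(-35 - 2156 + 69 \left(-50\right)\right) = 346 - \left(-35 - 2156 - 3450\right) = 346 - -5641 = 346 + 5641 = 5987$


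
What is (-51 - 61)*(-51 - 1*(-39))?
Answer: 1344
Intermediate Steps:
(-51 - 61)*(-51 - 1*(-39)) = -112*(-51 + 39) = -112*(-12) = 1344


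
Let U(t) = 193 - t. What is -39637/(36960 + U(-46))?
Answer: -39637/37199 ≈ -1.0655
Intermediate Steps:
-39637/(36960 + U(-46)) = -39637/(36960 + (193 - 1*(-46))) = -39637/(36960 + (193 + 46)) = -39637/(36960 + 239) = -39637/37199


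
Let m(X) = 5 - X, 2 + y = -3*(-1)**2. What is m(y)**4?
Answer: 10000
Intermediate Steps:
y = -5 (y = -2 - 3*(-1)**2 = -2 - 3*1 = -2 - 3 = -5)
m(y)**4 = (5 - 1*(-5))**4 = (5 + 5)**4 = 10**4 = 10000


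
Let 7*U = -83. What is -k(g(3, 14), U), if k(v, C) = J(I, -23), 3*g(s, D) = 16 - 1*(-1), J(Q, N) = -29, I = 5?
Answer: 29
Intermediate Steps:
U = -83/7 (U = (1/7)*(-83) = -83/7 ≈ -11.857)
g(s, D) = 17/3 (g(s, D) = (16 - 1*(-1))/3 = (16 + 1)/3 = (1/3)*17 = 17/3)
k(v, C) = -29
-k(g(3, 14), U) = -1*(-29) = 29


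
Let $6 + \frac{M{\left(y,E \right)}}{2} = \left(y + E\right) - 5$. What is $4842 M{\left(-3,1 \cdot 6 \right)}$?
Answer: $-77472$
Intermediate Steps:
$M{\left(y,E \right)} = -22 + 2 E + 2 y$ ($M{\left(y,E \right)} = -12 + 2 \left(\left(y + E\right) - 5\right) = -12 + 2 \left(\left(E + y\right) - 5\right) = -12 + 2 \left(-5 + E + y\right) = -12 + \left(-10 + 2 E + 2 y\right) = -22 + 2 E + 2 y$)
$4842 M{\left(-3,1 \cdot 6 \right)} = 4842 \left(-22 + 2 \cdot 1 \cdot 6 + 2 \left(-3\right)\right) = 4842 \left(-22 + 2 \cdot 6 - 6\right) = 4842 \left(-22 + 12 - 6\right) = 4842 \left(-16\right) = -77472$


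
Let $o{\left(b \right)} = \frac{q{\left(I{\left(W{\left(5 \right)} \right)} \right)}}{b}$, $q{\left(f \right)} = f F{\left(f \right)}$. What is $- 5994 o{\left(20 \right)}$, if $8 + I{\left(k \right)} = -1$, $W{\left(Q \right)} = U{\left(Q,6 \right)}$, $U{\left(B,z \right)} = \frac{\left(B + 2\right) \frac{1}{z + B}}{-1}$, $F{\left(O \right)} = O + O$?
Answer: $- \frac{242757}{5} \approx -48551.0$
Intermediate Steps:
$F{\left(O \right)} = 2 O$
$U{\left(B,z \right)} = - \frac{2 + B}{B + z}$ ($U{\left(B,z \right)} = \frac{2 + B}{B + z} \left(-1\right) = - \frac{2 + B}{B + z}$)
$W{\left(Q \right)} = \frac{-2 - Q}{6 + Q}$ ($W{\left(Q \right)} = \frac{-2 - Q}{Q + 6} = \frac{-2 - Q}{6 + Q}$)
$I{\left(k \right)} = -9$ ($I{\left(k \right)} = -8 - 1 = -9$)
$q{\left(f \right)} = 2 f^{2}$ ($q{\left(f \right)} = f 2 f = 2 f^{2}$)
$o{\left(b \right)} = \frac{162}{b}$ ($o{\left(b \right)} = \frac{2 \left(-9\right)^{2}}{b} = \frac{2 \cdot 81}{b} = \frac{162}{b}$)
$- 5994 o{\left(20 \right)} = - 5994 \cdot \frac{162}{20} = - 5994 \cdot 162 \cdot \frac{1}{20} = \left(-5994\right) \frac{81}{10} = - \frac{242757}{5}$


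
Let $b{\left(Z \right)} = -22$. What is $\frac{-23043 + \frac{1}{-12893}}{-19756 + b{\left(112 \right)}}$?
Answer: $\frac{5122300}{4396513} \approx 1.1651$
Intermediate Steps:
$\frac{-23043 + \frac{1}{-12893}}{-19756 + b{\left(112 \right)}} = \frac{-23043 + \frac{1}{-12893}}{-19756 - 22} = \frac{-23043 - \frac{1}{12893}}{-19778} = \left(- \frac{297093400}{12893}\right) \left(- \frac{1}{19778}\right) = \frac{5122300}{4396513}$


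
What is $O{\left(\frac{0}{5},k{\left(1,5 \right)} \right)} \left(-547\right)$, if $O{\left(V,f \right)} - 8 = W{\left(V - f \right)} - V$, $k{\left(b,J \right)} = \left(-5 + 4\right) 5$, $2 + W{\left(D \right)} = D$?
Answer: $-6017$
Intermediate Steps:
$W{\left(D \right)} = -2 + D$
$k{\left(b,J \right)} = -5$ ($k{\left(b,J \right)} = \left(-1\right) 5 = -5$)
$O{\left(V,f \right)} = 6 - f$ ($O{\left(V,f \right)} = 8 - \left(2 + f\right) = 6 - f$)
$O{\left(\frac{0}{5},k{\left(1,5 \right)} \right)} \left(-547\right) = \left(6 - -5\right) \left(-547\right) = \left(6 + 5\right) \left(-547\right) = 11 \left(-547\right) = -6017$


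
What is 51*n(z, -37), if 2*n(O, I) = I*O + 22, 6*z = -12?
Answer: 2448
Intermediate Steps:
z = -2 (z = (1/6)*(-12) = -2)
n(O, I) = 11 + I*O/2 (n(O, I) = (I*O + 22)/2 = (22 + I*O)/2 = 11 + I*O/2)
51*n(z, -37) = 51*(11 + (1/2)*(-37)*(-2)) = 51*(11 + 37) = 51*48 = 2448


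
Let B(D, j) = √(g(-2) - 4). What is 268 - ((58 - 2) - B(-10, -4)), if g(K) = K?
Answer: 212 + I*√6 ≈ 212.0 + 2.4495*I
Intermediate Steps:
B(D, j) = I*√6 (B(D, j) = √(-2 - 4) = √(-6) = I*√6)
268 - ((58 - 2) - B(-10, -4)) = 268 - ((58 - 2) - I*√6) = 268 - (56 - I*√6) = 268 + (-56 + I*√6) = 212 + I*√6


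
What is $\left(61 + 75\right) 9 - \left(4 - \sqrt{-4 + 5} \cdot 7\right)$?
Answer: $1227$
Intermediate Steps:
$\left(61 + 75\right) 9 - \left(4 - \sqrt{-4 + 5} \cdot 7\right) = 136 \cdot 9 - \left(4 - \sqrt{1} \cdot 7\right) = 1224 + \left(-4 + 1 \cdot 7\right) = 1224 + \left(-4 + 7\right) = 1224 + 3 = 1227$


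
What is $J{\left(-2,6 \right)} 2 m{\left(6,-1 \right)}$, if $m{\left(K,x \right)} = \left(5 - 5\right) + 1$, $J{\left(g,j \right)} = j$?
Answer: $12$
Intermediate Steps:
$m{\left(K,x \right)} = 1$ ($m{\left(K,x \right)} = 0 + 1 = 1$)
$J{\left(-2,6 \right)} 2 m{\left(6,-1 \right)} = 6 \cdot 2 \cdot 1 = 12 \cdot 1 = 12$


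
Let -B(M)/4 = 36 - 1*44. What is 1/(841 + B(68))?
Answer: 1/873 ≈ 0.0011455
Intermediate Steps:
B(M) = 32 (B(M) = -4*(36 - 1*44) = -4*(36 - 44) = -4*(-8) = 32)
1/(841 + B(68)) = 1/(841 + 32) = 1/873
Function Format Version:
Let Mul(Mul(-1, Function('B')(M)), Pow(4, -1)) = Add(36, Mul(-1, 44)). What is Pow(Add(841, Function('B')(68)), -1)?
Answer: Rational(1, 873) ≈ 0.0011455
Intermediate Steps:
Function('B')(M) = 32 (Function('B')(M) = Mul(-4, Add(36, Mul(-1, 44))) = Mul(-4, Add(36, -44)) = Mul(-4, -8) = 32)
Pow(Add(841, Function('B')(68)), -1) = Pow(Add(841, 32), -1) = Pow(873, -1) = Rational(1, 873)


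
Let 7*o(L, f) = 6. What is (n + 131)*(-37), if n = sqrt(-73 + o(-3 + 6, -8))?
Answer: -4847 - 37*I*sqrt(3535)/7 ≈ -4847.0 - 314.27*I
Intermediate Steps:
o(L, f) = 6/7 (o(L, f) = (1/7)*6 = 6/7)
n = I*sqrt(3535)/7 (n = sqrt(-73 + 6/7) = sqrt(-505/7) = I*sqrt(3535)/7 ≈ 8.4937*I)
(n + 131)*(-37) = (I*sqrt(3535)/7 + 131)*(-37) = (131 + I*sqrt(3535)/7)*(-37) = -4847 - 37*I*sqrt(3535)/7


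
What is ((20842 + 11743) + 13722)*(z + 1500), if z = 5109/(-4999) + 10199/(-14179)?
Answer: 4917701811147716/70880821 ≈ 6.9380e+7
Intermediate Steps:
z = -123425312/70880821 (z = 5109*(-1/4999) + 10199*(-1/14179) = -5109/4999 - 10199/14179 = -123425312/70880821 ≈ -1.7413)
((20842 + 11743) + 13722)*(z + 1500) = ((20842 + 11743) + 13722)*(-123425312/70880821 + 1500) = (32585 + 13722)*(106197806188/70880821) = 46307*(106197806188/70880821) = 4917701811147716/70880821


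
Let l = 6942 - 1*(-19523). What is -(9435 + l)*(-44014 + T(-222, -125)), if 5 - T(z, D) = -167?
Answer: 1573927800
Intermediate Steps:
T(z, D) = 172 (T(z, D) = 5 - 1*(-167) = 5 + 167 = 172)
l = 26465 (l = 6942 + 19523 = 26465)
-(9435 + l)*(-44014 + T(-222, -125)) = -(9435 + 26465)*(-44014 + 172) = -35900*(-43842) = -1*(-1573927800) = 1573927800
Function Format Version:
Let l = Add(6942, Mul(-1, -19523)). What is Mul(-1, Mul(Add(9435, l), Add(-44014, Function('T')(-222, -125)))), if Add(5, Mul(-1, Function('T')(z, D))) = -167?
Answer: 1573927800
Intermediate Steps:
Function('T')(z, D) = 172 (Function('T')(z, D) = Add(5, Mul(-1, -167)) = Add(5, 167) = 172)
l = 26465 (l = Add(6942, 19523) = 26465)
Mul(-1, Mul(Add(9435, l), Add(-44014, Function('T')(-222, -125)))) = Mul(-1, Mul(Add(9435, 26465), Add(-44014, 172))) = Mul(-1, Mul(35900, -43842)) = Mul(-1, -1573927800) = 1573927800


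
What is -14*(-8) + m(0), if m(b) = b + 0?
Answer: 112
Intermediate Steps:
m(b) = b
-14*(-8) + m(0) = -14*(-8) + 0 = 112 + 0 = 112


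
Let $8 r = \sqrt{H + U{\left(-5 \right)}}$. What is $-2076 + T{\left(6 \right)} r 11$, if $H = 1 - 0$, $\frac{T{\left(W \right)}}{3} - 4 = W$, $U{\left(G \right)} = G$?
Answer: $-2076 + \frac{165 i}{2} \approx -2076.0 + 82.5 i$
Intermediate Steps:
$T{\left(W \right)} = 12 + 3 W$
$H = 1$ ($H = 1 + 0 = 1$)
$r = \frac{i}{4}$ ($r = \frac{\sqrt{1 - 5}}{8} = \frac{\sqrt{-4}}{8} = \frac{2 i}{8} = \frac{i}{4} \approx 0.25 i$)
$-2076 + T{\left(6 \right)} r 11 = -2076 + \left(12 + 3 \cdot 6\right) \frac{i}{4} \cdot 11 = -2076 + \left(12 + 18\right) \frac{i}{4} \cdot 11 = -2076 + 30 \frac{i}{4} \cdot 11 = -2076 + \frac{15 i}{2} \cdot 11 = -2076 + \frac{165 i}{2}$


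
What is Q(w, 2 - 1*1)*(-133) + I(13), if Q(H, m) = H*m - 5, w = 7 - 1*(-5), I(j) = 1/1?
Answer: -930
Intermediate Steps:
I(j) = 1
w = 12 (w = 7 + 5 = 12)
Q(H, m) = -5 + H*m
Q(w, 2 - 1*1)*(-133) + I(13) = (-5 + 12*(2 - 1*1))*(-133) + 1 = (-5 + 12*(2 - 1))*(-133) + 1 = (-5 + 12*1)*(-133) + 1 = (-5 + 12)*(-133) + 1 = 7*(-133) + 1 = -931 + 1 = -930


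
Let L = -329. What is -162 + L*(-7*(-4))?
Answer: -9374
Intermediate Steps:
-162 + L*(-7*(-4)) = -162 - (-2303)*(-4) = -162 - 329*28 = -162 - 9212 = -9374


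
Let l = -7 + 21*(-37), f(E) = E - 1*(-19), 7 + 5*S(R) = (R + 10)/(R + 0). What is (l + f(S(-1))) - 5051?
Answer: -29096/5 ≈ -5819.2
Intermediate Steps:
S(R) = -7/5 + (10 + R)/(5*R) (S(R) = -7/5 + ((R + 10)/(R + 0))/5 = -7/5 + ((10 + R)/R)/5 = -7/5 + (10 + R)/(5*R))
f(E) = 19 + E (f(E) = E + 19 = 19 + E)
l = -784 (l = -7 - 777 = -784)
(l + f(S(-1))) - 5051 = (-784 + (19 + (-6/5 + 2/(-1)))) - 5051 = (-784 + (19 + (-6/5 + 2*(-1)))) - 5051 = (-784 + (19 + (-6/5 - 2))) - 5051 = (-784 + (19 - 16/5)) - 5051 = (-784 + 79/5) - 5051 = -3841/5 - 5051 = -29096/5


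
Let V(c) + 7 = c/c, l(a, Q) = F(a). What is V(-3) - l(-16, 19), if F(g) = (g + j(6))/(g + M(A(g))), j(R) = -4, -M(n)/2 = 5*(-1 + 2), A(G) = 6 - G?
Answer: -88/13 ≈ -6.7692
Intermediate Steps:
M(n) = -10 (M(n) = -10*(-1 + 2) = -10)
F(g) = (-4 + g)/(-10 + g) (F(g) = (g - 4)/(g - 10) = (-4 + g)/(-10 + g))
l(a, Q) = (-4 + a)/(-10 + a)
V(c) = -6 (V(c) = -7 + c/c = -7 + 1 = -6)
V(-3) - l(-16, 19) = -6 - (-4 - 16)/(-10 - 16) = -6 - (-20)/(-26) = -6 - (-1)*(-20)/26 = -6 - 1*10/13 = -6 - 10/13 = -88/13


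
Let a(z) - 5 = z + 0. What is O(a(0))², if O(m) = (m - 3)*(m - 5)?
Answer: 0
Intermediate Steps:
a(z) = 5 + z (a(z) = 5 + (z + 0) = 5 + z)
O(m) = (-5 + m)*(-3 + m) (O(m) = (-3 + m)*(-5 + m) = (-5 + m)*(-3 + m))
O(a(0))² = (15 + (5 + 0)² - 8*(5 + 0))² = (15 + 5² - 8*5)² = (15 + 25 - 40)² = 0² = 0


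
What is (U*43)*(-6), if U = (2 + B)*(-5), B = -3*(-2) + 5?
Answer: 16770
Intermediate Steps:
B = 11 (B = 6 + 5 = 11)
U = -65 (U = (2 + 11)*(-5) = 13*(-5) = -65)
(U*43)*(-6) = -65*43*(-6) = -2795*(-6) = 16770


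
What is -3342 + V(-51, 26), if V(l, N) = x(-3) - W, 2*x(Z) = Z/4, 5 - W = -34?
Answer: -27051/8 ≈ -3381.4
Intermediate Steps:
W = 39 (W = 5 - 1*(-34) = 5 + 34 = 39)
x(Z) = Z/8 (x(Z) = (Z/4)/2 = Z/8)
V(l, N) = -315/8 (V(l, N) = (⅛)*(-3) - 1*39 = -3/8 - 39 = -315/8)
-3342 + V(-51, 26) = -3342 - 315/8 = -27051/8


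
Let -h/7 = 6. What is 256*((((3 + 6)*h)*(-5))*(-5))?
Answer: -2419200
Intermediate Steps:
h = -42 (h = -7*6 = -42)
256*((((3 + 6)*h)*(-5))*(-5)) = 256*((((3 + 6)*(-42))*(-5))*(-5)) = 256*(((9*(-42))*(-5))*(-5)) = 256*(-378*(-5)*(-5)) = 256*(1890*(-5)) = 256*(-9450) = -2419200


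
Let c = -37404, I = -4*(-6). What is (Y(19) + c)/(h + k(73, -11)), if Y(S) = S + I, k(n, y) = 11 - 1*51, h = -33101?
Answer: 37361/33141 ≈ 1.1273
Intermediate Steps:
I = 24
k(n, y) = -40 (k(n, y) = 11 - 51 = -40)
Y(S) = 24 + S (Y(S) = S + 24 = 24 + S)
(Y(19) + c)/(h + k(73, -11)) = ((24 + 19) - 37404)/(-33101 - 40) = (43 - 37404)/(-33141) = -37361*(-1/33141) = 37361/33141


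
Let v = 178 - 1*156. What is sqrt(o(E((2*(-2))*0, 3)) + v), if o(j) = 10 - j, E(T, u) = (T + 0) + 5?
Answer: 3*sqrt(3) ≈ 5.1962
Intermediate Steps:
E(T, u) = 5 + T (E(T, u) = T + 5 = 5 + T)
v = 22 (v = 178 - 156 = 22)
sqrt(o(E((2*(-2))*0, 3)) + v) = sqrt((10 - (5 + (2*(-2))*0)) + 22) = sqrt((10 - (5 - 4*0)) + 22) = sqrt((10 - (5 + 0)) + 22) = sqrt((10 - 1*5) + 22) = sqrt((10 - 5) + 22) = sqrt(5 + 22) = sqrt(27) = 3*sqrt(3)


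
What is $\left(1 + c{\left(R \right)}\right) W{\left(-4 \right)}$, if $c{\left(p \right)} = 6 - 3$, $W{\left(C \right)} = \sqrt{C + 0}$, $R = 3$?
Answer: $8 i \approx 8.0 i$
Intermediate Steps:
$W{\left(C \right)} = \sqrt{C}$
$c{\left(p \right)} = 3$
$\left(1 + c{\left(R \right)}\right) W{\left(-4 \right)} = \left(1 + 3\right) \sqrt{-4} = 4 \cdot 2 i = 8 i$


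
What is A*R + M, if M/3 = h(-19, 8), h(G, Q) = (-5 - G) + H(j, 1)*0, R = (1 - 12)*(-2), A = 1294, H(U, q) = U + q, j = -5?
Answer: 28510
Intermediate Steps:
R = 22 (R = -11*(-2) = 22)
h(G, Q) = -5 - G (h(G, Q) = (-5 - G) + (-5 + 1)*0 = (-5 - G) - 4*0 = (-5 - G) + 0 = -5 - G)
M = 42 (M = 3*(-5 - 1*(-19)) = 3*(-5 + 19) = 3*14 = 42)
A*R + M = 1294*22 + 42 = 28468 + 42 = 28510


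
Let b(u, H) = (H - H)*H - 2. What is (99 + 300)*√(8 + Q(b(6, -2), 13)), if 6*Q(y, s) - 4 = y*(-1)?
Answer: 1197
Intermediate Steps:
b(u, H) = -2 (b(u, H) = 0*H - 2 = 0 - 2 = -2)
Q(y, s) = ⅔ - y/6 (Q(y, s) = ⅔ + (y*(-1))/6 = ⅔ + (-y)/6 = ⅔ - y/6)
(99 + 300)*√(8 + Q(b(6, -2), 13)) = (99 + 300)*√(8 + (⅔ - ⅙*(-2))) = 399*√(8 + (⅔ + ⅓)) = 399*√(8 + 1) = 399*√9 = 399*3 = 1197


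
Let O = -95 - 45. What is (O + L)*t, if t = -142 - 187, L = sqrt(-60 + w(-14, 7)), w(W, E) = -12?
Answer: 46060 - 1974*I*sqrt(2) ≈ 46060.0 - 2791.7*I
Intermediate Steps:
O = -140
L = 6*I*sqrt(2) (L = sqrt(-60 - 12) = sqrt(-72) = 6*I*sqrt(2) ≈ 8.4853*I)
t = -329
(O + L)*t = (-140 + 6*I*sqrt(2))*(-329) = 46060 - 1974*I*sqrt(2)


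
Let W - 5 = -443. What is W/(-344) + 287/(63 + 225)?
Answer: 28109/12384 ≈ 2.2698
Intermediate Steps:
W = -438 (W = 5 - 443 = -438)
W/(-344) + 287/(63 + 225) = -438/(-344) + 287/(63 + 225) = -438*(-1/344) + 287/288 = 219/172 + 287*(1/288) = 219/172 + 287/288 = 28109/12384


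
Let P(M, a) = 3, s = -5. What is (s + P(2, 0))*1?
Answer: -2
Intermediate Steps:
(s + P(2, 0))*1 = (-5 + 3)*1 = -2*1 = -2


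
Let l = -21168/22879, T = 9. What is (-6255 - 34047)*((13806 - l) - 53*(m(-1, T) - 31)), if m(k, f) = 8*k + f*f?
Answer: -10678417436376/22879 ≈ -4.6673e+8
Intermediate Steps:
m(k, f) = f**2 + 8*k (m(k, f) = 8*k + f**2 = f**2 + 8*k)
l = -21168/22879 (l = -21168*1/22879 = -21168/22879 ≈ -0.92521)
(-6255 - 34047)*((13806 - l) - 53*(m(-1, T) - 31)) = (-6255 - 34047)*((13806 - 1*(-21168/22879)) - 53*((9**2 + 8*(-1)) - 31)) = -40302*((13806 + 21168/22879) - 53*((81 - 8) - 31)) = -40302*(315888642/22879 - 53*(73 - 31)) = -40302*(315888642/22879 - 53*42) = -40302*(315888642/22879 - 2226) = -40302*264959988/22879 = -10678417436376/22879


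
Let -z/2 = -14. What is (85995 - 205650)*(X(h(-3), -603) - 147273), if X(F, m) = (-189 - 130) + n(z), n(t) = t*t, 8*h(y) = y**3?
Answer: 17566311240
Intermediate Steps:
z = 28 (z = -2*(-14) = 28)
h(y) = y**3/8
n(t) = t**2
X(F, m) = 465 (X(F, m) = (-189 - 130) + 28**2 = -319 + 784 = 465)
(85995 - 205650)*(X(h(-3), -603) - 147273) = (85995 - 205650)*(465 - 147273) = -119655*(-146808) = 17566311240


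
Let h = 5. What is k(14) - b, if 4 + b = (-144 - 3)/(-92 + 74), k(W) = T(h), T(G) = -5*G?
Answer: -175/6 ≈ -29.167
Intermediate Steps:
k(W) = -25 (k(W) = -5*5 = -25)
b = 25/6 (b = -4 + (-144 - 3)/(-92 + 74) = -4 - 147/(-18) = -4 - 147*(-1/18) = -4 + 49/6 = 25/6 ≈ 4.1667)
k(14) - b = -25 - 1*25/6 = -25 - 25/6 = -175/6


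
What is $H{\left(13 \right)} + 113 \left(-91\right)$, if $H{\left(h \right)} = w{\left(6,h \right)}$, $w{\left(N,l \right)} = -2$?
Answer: $-10285$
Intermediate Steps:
$H{\left(h \right)} = -2$
$H{\left(13 \right)} + 113 \left(-91\right) = -2 + 113 \left(-91\right) = -2 - 10283 = -10285$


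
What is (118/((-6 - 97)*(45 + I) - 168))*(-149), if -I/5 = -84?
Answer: 17582/48063 ≈ 0.36581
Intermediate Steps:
I = 420 (I = -5*(-84) = 420)
(118/((-6 - 97)*(45 + I) - 168))*(-149) = (118/((-6 - 97)*(45 + 420) - 168))*(-149) = (118/(-103*465 - 168))*(-149) = (118/(-47895 - 168))*(-149) = (118/(-48063))*(-149) = -1/48063*118*(-149) = -118/48063*(-149) = 17582/48063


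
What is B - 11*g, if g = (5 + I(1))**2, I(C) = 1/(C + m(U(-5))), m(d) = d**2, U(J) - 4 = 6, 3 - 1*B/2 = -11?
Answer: -2530768/10201 ≈ -248.09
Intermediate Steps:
B = 28 (B = 6 - 2*(-11) = 6 + 22 = 28)
U(J) = 10 (U(J) = 4 + 6 = 10)
I(C) = 1/(100 + C) (I(C) = 1/(C + 10**2) = 1/(C + 100) = 1/(100 + C))
g = 256036/10201 (g = (5 + 1/(100 + 1))**2 = (5 + 1/101)**2 = (506/101)**2 = 256036/10201 ≈ 25.099)
B - 11*g = 28 - 11*256036/10201 = 28 - 2816396/10201 = -2530768/10201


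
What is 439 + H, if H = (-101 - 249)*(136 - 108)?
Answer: -9361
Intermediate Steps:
H = -9800 (H = -350*28 = -9800)
439 + H = 439 - 9800 = -9361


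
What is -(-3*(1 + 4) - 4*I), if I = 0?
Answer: 15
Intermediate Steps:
-(-3*(1 + 4) - 4*I) = -(-3*(1 + 4) - 4*0) = -(-3*5 + 0) = -(-15 + 0) = -1*(-15) = 15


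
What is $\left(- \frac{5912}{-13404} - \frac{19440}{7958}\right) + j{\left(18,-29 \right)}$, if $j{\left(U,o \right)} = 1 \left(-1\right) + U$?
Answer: $\frac{199980935}{13333629} \approx 14.998$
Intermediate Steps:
$j{\left(U,o \right)} = -1 + U$
$\left(- \frac{5912}{-13404} - \frac{19440}{7958}\right) + j{\left(18,-29 \right)} = \left(- \frac{5912}{-13404} - \frac{19440}{7958}\right) + \left(-1 + 18\right) = \left(\left(-5912\right) \left(- \frac{1}{13404}\right) - \frac{9720}{3979}\right) + 17 = \left(\frac{1478}{3351} - \frac{9720}{3979}\right) + 17 = - \frac{26690758}{13333629} + 17 = \frac{199980935}{13333629}$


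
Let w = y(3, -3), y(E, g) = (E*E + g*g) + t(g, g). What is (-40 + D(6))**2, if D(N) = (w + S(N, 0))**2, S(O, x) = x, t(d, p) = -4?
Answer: 24336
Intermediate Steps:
y(E, g) = -4 + E**2 + g**2 (y(E, g) = (E*E + g*g) - 4 = (E**2 + g**2) - 4 = -4 + E**2 + g**2)
w = 14 (w = -4 + 3**2 + (-3)**2 = -4 + 9 + 9 = 14)
D(N) = 196 (D(N) = (14 + 0)**2 = 14**2 = 196)
(-40 + D(6))**2 = (-40 + 196)**2 = 156**2 = 24336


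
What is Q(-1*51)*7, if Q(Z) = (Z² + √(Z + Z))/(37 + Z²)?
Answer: 18207/2638 + 7*I*√102/2638 ≈ 6.9018 + 0.026799*I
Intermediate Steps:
Q(Z) = (Z² + √2*√Z)/(37 + Z²) (Q(Z) = (Z² + √(2*Z))/(37 + Z²) = (Z² + √2*√Z)/(37 + Z²))
Q(-1*51)*7 = (((-1*51)² + √2*√(-1*51))/(37 + (-1*51)²))*7 = (((-51)² + √2*√(-51))/(37 + (-51)²))*7 = ((2601 + √2*(I*√51))/(37 + 2601))*7 = ((2601 + I*√102)/2638)*7 = (2601/2638 + I*√102/2638)*7 = 18207/2638 + 7*I*√102/2638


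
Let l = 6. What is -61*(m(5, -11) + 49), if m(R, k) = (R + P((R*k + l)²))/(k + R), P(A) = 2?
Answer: -17507/6 ≈ -2917.8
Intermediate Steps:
m(R, k) = (2 + R)/(R + k) (m(R, k) = (R + 2)/(k + R) = (2 + R)/(R + k))
-61*(m(5, -11) + 49) = -61*((2 + 5)/(5 - 11) + 49) = -61*(7/(-6) + 49) = -61*(-⅙*7 + 49) = -61*(-7/6 + 49) = -61*287/6 = -17507/6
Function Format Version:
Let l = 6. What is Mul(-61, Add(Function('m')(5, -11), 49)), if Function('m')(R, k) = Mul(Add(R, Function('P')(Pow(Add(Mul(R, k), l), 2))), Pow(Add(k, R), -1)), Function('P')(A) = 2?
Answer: Rational(-17507, 6) ≈ -2917.8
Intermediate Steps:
Function('m')(R, k) = Mul(Pow(Add(R, k), -1), Add(2, R)) (Function('m')(R, k) = Mul(Add(R, 2), Pow(Add(k, R), -1)) = Mul(Add(2, R), Pow(Add(R, k), -1)) = Mul(Pow(Add(R, k), -1), Add(2, R)))
Mul(-61, Add(Function('m')(5, -11), 49)) = Mul(-61, Add(Mul(Pow(Add(5, -11), -1), Add(2, 5)), 49)) = Mul(-61, Add(Mul(Pow(-6, -1), 7), 49)) = Mul(-61, Add(Mul(Rational(-1, 6), 7), 49)) = Mul(-61, Add(Rational(-7, 6), 49)) = Mul(-61, Rational(287, 6)) = Rational(-17507, 6)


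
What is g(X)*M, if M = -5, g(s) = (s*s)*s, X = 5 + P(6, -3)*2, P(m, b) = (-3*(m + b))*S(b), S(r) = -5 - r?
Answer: -344605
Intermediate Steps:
P(m, b) = (-5 - b)*(-3*b - 3*m) (P(m, b) = (-3*(m + b))*(-5 - b) = (-3*(b + m))*(-5 - b) = (-3*b - 3*m)*(-5 - b) = (-5 - b)*(-3*b - 3*m))
X = 41 (X = 5 + (3*(5 - 3)*(-3 + 6))*2 = 5 + (3*2*3)*2 = 5 + 18*2 = 5 + 36 = 41)
g(s) = s³ (g(s) = s²*s = s³)
g(X)*M = 41³*(-5) = 68921*(-5) = -344605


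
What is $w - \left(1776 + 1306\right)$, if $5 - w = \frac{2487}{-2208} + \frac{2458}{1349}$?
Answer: $- \frac{3055733295}{992864} \approx -3077.7$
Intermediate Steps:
$w = \frac{4273553}{992864}$ ($w = 5 - \left(\frac{2487}{-2208} + \frac{2458}{1349}\right) = 5 - \left(2487 \left(- \frac{1}{2208}\right) + 2458 \cdot \frac{1}{1349}\right) = 5 - \left(- \frac{829}{736} + \frac{2458}{1349}\right) = 5 - \frac{690767}{992864} = \frac{4273553}{992864} \approx 4.3043$)
$w - \left(1776 + 1306\right) = \frac{4273553}{992864} - \left(1776 + 1306\right) = \frac{4273553}{992864} - 3082 = - \frac{3055733295}{992864}$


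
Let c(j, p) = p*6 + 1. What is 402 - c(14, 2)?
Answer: 389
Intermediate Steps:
c(j, p) = 1 + 6*p (c(j, p) = 6*p + 1 = 1 + 6*p)
402 - c(14, 2) = 402 - (1 + 6*2) = 402 - (1 + 12) = 402 - 1*13 = 402 - 13 = 389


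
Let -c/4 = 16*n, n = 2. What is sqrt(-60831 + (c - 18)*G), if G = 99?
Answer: 3*I*sqrt(8365) ≈ 274.38*I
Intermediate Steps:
c = -128 (c = -64*2 = -4*32 = -128)
sqrt(-60831 + (c - 18)*G) = sqrt(-60831 + (-128 - 18)*99) = sqrt(-60831 - 146*99) = sqrt(-60831 - 14454) = sqrt(-75285) = 3*I*sqrt(8365)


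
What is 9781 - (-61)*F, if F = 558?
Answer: 43819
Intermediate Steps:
9781 - (-61)*F = 9781 - (-61)*558 = 9781 - 1*(-34038) = 9781 + 34038 = 43819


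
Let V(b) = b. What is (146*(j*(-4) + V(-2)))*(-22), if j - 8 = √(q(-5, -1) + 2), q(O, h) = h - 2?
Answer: 109208 + 12848*I ≈ 1.0921e+5 + 12848.0*I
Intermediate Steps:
q(O, h) = -2 + h
j = 8 + I (j = 8 + √((-2 - 1) + 2) = 8 + √(-3 + 2) = 8 + √(-1) = 8 + I ≈ 8.0 + 1.0*I)
(146*(j*(-4) + V(-2)))*(-22) = (146*((8 + I)*(-4) - 2))*(-22) = (146*((-32 - 4*I) - 2))*(-22) = (146*(-34 - 4*I))*(-22) = (-4964 - 584*I)*(-22) = 109208 + 12848*I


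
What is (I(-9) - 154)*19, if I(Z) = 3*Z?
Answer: -3439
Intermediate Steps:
(I(-9) - 154)*19 = (3*(-9) - 154)*19 = (-27 - 154)*19 = -181*19 = -3439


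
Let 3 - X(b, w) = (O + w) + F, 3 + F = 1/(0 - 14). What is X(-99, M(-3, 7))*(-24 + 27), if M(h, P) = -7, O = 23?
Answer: -417/14 ≈ -29.786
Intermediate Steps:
F = -43/14 (F = -3 + 1/(0 - 14) = -3 + 1/(-14) = -3 - 1/14 = -43/14 ≈ -3.0714)
X(b, w) = -237/14 - w (X(b, w) = 3 - ((23 + w) - 43/14) = 3 - (279/14 + w) = 3 + (-279/14 - w) = -237/14 - w)
X(-99, M(-3, 7))*(-24 + 27) = (-237/14 - 1*(-7))*(-24 + 27) = (-237/14 + 7)*3 = -139/14*3 = -417/14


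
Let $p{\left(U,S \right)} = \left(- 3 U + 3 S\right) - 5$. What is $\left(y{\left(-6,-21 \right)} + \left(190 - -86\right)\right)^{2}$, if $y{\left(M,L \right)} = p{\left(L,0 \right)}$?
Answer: $111556$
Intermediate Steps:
$p{\left(U,S \right)} = -5 - 3 U + 3 S$
$y{\left(M,L \right)} = -5 - 3 L$ ($y{\left(M,L \right)} = -5 - 3 L + 3 \cdot 0 = -5 - 3 L + 0 = -5 - 3 L$)
$\left(y{\left(-6,-21 \right)} + \left(190 - -86\right)\right)^{2} = \left(\left(-5 - -63\right) + \left(190 - -86\right)\right)^{2} = \left(\left(-5 + 63\right) + \left(190 + 86\right)\right)^{2} = \left(58 + 276\right)^{2} = 334^{2} = 111556$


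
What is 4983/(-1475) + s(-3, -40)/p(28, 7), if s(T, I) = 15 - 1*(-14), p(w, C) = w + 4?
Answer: -116681/47200 ≈ -2.4721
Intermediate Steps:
p(w, C) = 4 + w
s(T, I) = 29 (s(T, I) = 15 + 14 = 29)
4983/(-1475) + s(-3, -40)/p(28, 7) = 4983/(-1475) + 29/(4 + 28) = 4983*(-1/1475) + 29/32 = -4983/1475 + 29*(1/32) = -4983/1475 + 29/32 = -116681/47200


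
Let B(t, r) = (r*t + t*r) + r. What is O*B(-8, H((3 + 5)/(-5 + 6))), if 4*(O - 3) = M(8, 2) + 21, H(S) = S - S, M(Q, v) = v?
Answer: 0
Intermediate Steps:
H(S) = 0
B(t, r) = r + 2*r*t (B(t, r) = (r*t + r*t) + r = 2*r*t + r = r + 2*r*t)
O = 35/4 (O = 3 + (2 + 21)/4 = 3 + (1/4)*23 = 3 + 23/4 = 35/4 ≈ 8.7500)
O*B(-8, H((3 + 5)/(-5 + 6))) = 35*(0*(1 + 2*(-8)))/4 = 35*(0*(1 - 16))/4 = 35*(0*(-15))/4 = (35/4)*0 = 0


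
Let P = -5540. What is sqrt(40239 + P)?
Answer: sqrt(34699) ≈ 186.28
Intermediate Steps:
sqrt(40239 + P) = sqrt(40239 - 5540) = sqrt(34699)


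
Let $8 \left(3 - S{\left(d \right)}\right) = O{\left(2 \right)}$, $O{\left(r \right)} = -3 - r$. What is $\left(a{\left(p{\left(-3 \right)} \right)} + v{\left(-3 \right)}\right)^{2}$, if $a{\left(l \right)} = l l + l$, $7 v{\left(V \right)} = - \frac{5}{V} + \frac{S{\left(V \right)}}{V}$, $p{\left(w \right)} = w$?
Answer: $\frac{1038361}{28224} \approx 36.79$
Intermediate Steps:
$S{\left(d \right)} = \frac{29}{8}$ ($S{\left(d \right)} = 3 - \frac{-3 - 2}{8} = 3 - - \frac{5}{8} = 3 + \frac{5}{8} = \frac{29}{8}$)
$v{\left(V \right)} = - \frac{11}{56 V}$ ($v{\left(V \right)} = \frac{- \frac{5}{V} + \frac{29}{8 V}}{7} = \frac{\left(- \frac{11}{8}\right) \frac{1}{V}}{7} = - \frac{11}{56 V}$)
$a{\left(l \right)} = l + l^{2}$ ($a{\left(l \right)} = l^{2} + l = l + l^{2}$)
$\left(a{\left(p{\left(-3 \right)} \right)} + v{\left(-3 \right)}\right)^{2} = \left(- 3 \left(1 - 3\right) - \frac{11}{56 \left(-3\right)}\right)^{2} = \left(\left(-3\right) \left(-2\right) - - \frac{11}{168}\right)^{2} = \left(6 + \frac{11}{168}\right)^{2} = \left(\frac{1019}{168}\right)^{2} = \frac{1038361}{28224}$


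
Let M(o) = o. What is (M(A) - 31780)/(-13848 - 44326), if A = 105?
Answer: 31675/58174 ≈ 0.54449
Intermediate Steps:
(M(A) - 31780)/(-13848 - 44326) = (105 - 31780)/(-13848 - 44326) = -31675/(-58174) = -31675*(-1/58174) = 31675/58174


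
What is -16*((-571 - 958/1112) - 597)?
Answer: 2599548/139 ≈ 18702.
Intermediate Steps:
-16*((-571 - 958/1112) - 597) = -16*((-571 - 958*1/1112) - 597) = -16*((-571 - 479/556) - 597) = -16*(-317955/556 - 597) = -16*(-649887/556) = 2599548/139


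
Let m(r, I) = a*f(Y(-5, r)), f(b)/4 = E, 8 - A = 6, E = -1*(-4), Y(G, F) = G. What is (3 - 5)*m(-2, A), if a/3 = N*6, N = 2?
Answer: -1152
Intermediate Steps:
E = 4
A = 2 (A = 8 - 1*6 = 8 - 6 = 2)
f(b) = 16 (f(b) = 4*4 = 16)
a = 36 (a = 3*(2*6) = 3*12 = 36)
m(r, I) = 576 (m(r, I) = 36*16 = 576)
(3 - 5)*m(-2, A) = (3 - 5)*576 = -2*576 = -1152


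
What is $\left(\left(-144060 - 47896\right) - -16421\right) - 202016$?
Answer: $-377551$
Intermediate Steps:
$\left(\left(-144060 - 47896\right) - -16421\right) - 202016 = \left(-191956 + \left(-143 + 16564\right)\right) - 202016 = \left(-191956 + 16421\right) - 202016 = -175535 - 202016 = -377551$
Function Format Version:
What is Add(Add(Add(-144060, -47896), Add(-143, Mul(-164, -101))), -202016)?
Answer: -377551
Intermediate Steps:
Add(Add(Add(-144060, -47896), Add(-143, Mul(-164, -101))), -202016) = Add(Add(-191956, Add(-143, 16564)), -202016) = Add(Add(-191956, 16421), -202016) = Add(-175535, -202016) = -377551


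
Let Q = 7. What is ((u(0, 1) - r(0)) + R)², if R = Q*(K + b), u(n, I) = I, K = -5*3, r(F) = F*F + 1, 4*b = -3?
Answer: 194481/16 ≈ 12155.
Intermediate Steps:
b = -¾ (b = (¼)*(-3) = -¾ ≈ -0.75000)
r(F) = 1 + F² (r(F) = F² + 1 = 1 + F²)
K = -15
R = -441/4 (R = 7*(-15 - ¾) = 7*(-63/4) = -441/4 ≈ -110.25)
((u(0, 1) - r(0)) + R)² = ((1 - (1 + 0²)) - 441/4)² = ((1 - (1 + 0)) - 441/4)² = ((1 - 1*1) - 441/4)² = ((1 - 1) - 441/4)² = (0 - 441/4)² = (-441/4)² = 194481/16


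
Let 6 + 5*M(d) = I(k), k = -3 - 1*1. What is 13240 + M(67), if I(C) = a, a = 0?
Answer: 66194/5 ≈ 13239.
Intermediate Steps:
k = -4 (k = -3 - 1 = -4)
I(C) = 0
M(d) = -6/5 (M(d) = -6/5 + (1/5)*0 = -6/5 + 0 = -6/5)
13240 + M(67) = 13240 - 6/5 = 66194/5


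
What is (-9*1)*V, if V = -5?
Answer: 45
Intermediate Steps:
(-9*1)*V = -9*1*(-5) = -9*(-5) = 45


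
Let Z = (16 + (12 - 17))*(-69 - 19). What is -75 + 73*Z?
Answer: -70739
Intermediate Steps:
Z = -968 (Z = (16 - 5)*(-88) = 11*(-88) = -968)
-75 + 73*Z = -75 + 73*(-968) = -75 - 70664 = -70739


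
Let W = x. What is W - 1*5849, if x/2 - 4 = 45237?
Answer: 84633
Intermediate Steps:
x = 90482 (x = 8 + 2*45237 = 8 + 90474 = 90482)
W = 90482
W - 1*5849 = 90482 - 1*5849 = 90482 - 5849 = 84633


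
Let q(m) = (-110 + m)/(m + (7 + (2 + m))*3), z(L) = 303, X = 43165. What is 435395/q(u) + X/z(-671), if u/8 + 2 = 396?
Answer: 555666567635/307242 ≈ 1.8086e+6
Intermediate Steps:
u = 3152 (u = -16 + 8*396 = -16 + 3168 = 3152)
q(m) = (-110 + m)/(27 + 4*m) (q(m) = (-110 + m)/(m + (9 + m)*3) = (-110 + m)/(m + (27 + 3*m)) = (-110 + m)/(27 + 4*m))
435395/q(u) + X/z(-671) = 435395/(((-110 + 3152)/(27 + 4*3152))) + 43165/303 = 435395/((3042/(27 + 12608))) + 43165*(1/303) = 435395/((3042/12635)) + 43165/303 = 435395/(((1/12635)*3042)) + 43165/303 = 435395/(3042/12635) + 43165/303 = 435395*(12635/3042) + 43165/303 = 5501215825/3042 + 43165/303 = 555666567635/307242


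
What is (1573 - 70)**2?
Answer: 2259009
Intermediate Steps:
(1573 - 70)**2 = 1503**2 = 2259009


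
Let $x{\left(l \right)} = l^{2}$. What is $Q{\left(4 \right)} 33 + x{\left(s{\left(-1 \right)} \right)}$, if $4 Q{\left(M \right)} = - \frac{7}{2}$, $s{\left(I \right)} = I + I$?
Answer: $- \frac{199}{8} \approx -24.875$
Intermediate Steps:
$s{\left(I \right)} = 2 I$
$Q{\left(M \right)} = - \frac{7}{8}$ ($Q{\left(M \right)} = \frac{\left(-7\right) \frac{1}{2}}{4} = \frac{1}{4} \left(- \frac{7}{2}\right) = - \frac{7}{8}$)
$Q{\left(4 \right)} 33 + x{\left(s{\left(-1 \right)} \right)} = \left(- \frac{7}{8}\right) 33 + \left(2 \left(-1\right)\right)^{2} = - \frac{231}{8} + \left(-2\right)^{2} = - \frac{231}{8} + 4 = - \frac{199}{8}$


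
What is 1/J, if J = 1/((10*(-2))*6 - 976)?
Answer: -1096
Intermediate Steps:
J = -1/1096 (J = 1/(-20*6 - 976) = 1/(-120 - 976) = 1/(-1096) = -1/1096 ≈ -0.00091241)
1/J = 1/(-1/1096) = -1096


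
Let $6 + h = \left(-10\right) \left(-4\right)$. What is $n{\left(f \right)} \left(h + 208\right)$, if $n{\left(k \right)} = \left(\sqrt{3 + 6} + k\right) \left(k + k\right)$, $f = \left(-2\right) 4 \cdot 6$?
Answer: $1045440$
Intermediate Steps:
$h = 34$ ($h = -6 - -40 = -6 + 40 = 34$)
$f = -48$ ($f = \left(-8\right) 6 = -48$)
$n{\left(k \right)} = 2 k \left(3 + k\right)$ ($n{\left(k \right)} = \left(\sqrt{9} + k\right) 2 k = \left(3 + k\right) 2 k = 2 k \left(3 + k\right)$)
$n{\left(f \right)} \left(h + 208\right) = 2 \left(-48\right) \left(3 - 48\right) \left(34 + 208\right) = 2 \left(-48\right) \left(-45\right) 242 = 4320 \cdot 242 = 1045440$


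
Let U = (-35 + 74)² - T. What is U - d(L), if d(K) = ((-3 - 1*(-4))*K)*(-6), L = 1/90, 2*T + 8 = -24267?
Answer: 409757/30 ≈ 13659.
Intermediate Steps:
T = -24275/2 (T = -4 + (½)*(-24267) = -4 - 24267/2 = -24275/2 ≈ -12138.)
L = 1/90 ≈ 0.011111
U = 27317/2 (U = (-35 + 74)² - 1*(-24275/2) = 39² + 24275/2 = 1521 + 24275/2 = 27317/2 ≈ 13659.)
d(K) = -6*K (d(K) = ((-3 + 4)*K)*(-6) = (1*K)*(-6) = K*(-6) = -6*K)
U - d(L) = 27317/2 - (-6)/90 = 27317/2 - 1*(-1/15) = 27317/2 + 1/15 = 409757/30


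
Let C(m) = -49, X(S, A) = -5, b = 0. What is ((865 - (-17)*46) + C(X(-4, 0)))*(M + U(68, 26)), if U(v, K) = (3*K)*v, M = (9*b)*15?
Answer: 8475792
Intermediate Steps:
M = 0 (M = (9*0)*15 = 0*15 = 0)
U(v, K) = 3*K*v
((865 - (-17)*46) + C(X(-4, 0)))*(M + U(68, 26)) = ((865 - (-17)*46) - 49)*(0 + 3*26*68) = ((865 - 1*(-782)) - 49)*(0 + 5304) = ((865 + 782) - 49)*5304 = (1647 - 49)*5304 = 1598*5304 = 8475792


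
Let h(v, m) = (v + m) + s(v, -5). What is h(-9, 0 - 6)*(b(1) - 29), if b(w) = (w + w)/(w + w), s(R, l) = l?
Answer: 560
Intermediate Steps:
b(w) = 1 (b(w) = (2*w)/((2*w)) = (2*w)*(1/(2*w)) = 1)
h(v, m) = -5 + m + v (h(v, m) = (v + m) - 5 = (m + v) - 5 = -5 + m + v)
h(-9, 0 - 6)*(b(1) - 29) = (-5 + (0 - 6) - 9)*(1 - 29) = (-5 - 6 - 9)*(-28) = -20*(-28) = 560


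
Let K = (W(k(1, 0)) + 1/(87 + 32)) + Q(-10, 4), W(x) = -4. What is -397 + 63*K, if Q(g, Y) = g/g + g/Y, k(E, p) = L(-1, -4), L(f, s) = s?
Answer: -25261/34 ≈ -742.97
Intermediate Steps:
k(E, p) = -4
Q(g, Y) = 1 + g/Y
K = -1307/238 (K = (-4 + 1/(87 + 32)) + (4 - 10)/4 = (-4 + 1/119) + (¼)*(-6) = (-4 + 1/119) - 3/2 = -475/119 - 3/2 = -1307/238 ≈ -5.4916)
-397 + 63*K = -397 + 63*(-1307/238) = -397 - 11763/34 = -25261/34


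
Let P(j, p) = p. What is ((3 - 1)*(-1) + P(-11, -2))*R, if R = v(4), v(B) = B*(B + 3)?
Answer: -112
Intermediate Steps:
v(B) = B*(3 + B)
R = 28 (R = 4*(3 + 4) = 4*7 = 28)
((3 - 1)*(-1) + P(-11, -2))*R = ((3 - 1)*(-1) - 2)*28 = (2*(-1) - 2)*28 = (-2 - 2)*28 = -4*28 = -112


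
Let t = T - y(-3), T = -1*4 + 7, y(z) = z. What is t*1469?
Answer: 8814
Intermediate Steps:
T = 3 (T = -4 + 7 = 3)
t = 6 (t = 3 - 1*(-3) = 3 + 3 = 6)
t*1469 = 6*1469 = 8814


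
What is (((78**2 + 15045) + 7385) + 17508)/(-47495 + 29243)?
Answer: -23011/9126 ≈ -2.5215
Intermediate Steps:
(((78**2 + 15045) + 7385) + 17508)/(-47495 + 29243) = (((6084 + 15045) + 7385) + 17508)/(-18252) = ((21129 + 7385) + 17508)*(-1/18252) = (28514 + 17508)*(-1/18252) = 46022*(-1/18252) = -23011/9126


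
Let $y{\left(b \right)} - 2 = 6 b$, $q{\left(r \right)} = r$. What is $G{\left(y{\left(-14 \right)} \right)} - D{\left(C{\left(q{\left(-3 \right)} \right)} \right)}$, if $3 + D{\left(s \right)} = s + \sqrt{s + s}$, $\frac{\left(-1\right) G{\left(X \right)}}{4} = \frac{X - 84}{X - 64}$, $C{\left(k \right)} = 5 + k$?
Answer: $- \frac{405}{73} \approx -5.5479$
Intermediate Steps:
$y{\left(b \right)} = 2 + 6 b$
$G{\left(X \right)} = - \frac{4 \left(-84 + X\right)}{-64 + X}$ ($G{\left(X \right)} = - 4 \frac{X - 84}{X - 64} = - 4 \frac{-84 + X}{-64 + X} = - \frac{4 \left(-84 + X\right)}{-64 + X}$)
$D{\left(s \right)} = -3 + s + \sqrt{2} \sqrt{s}$ ($D{\left(s \right)} = -3 + \left(s + \sqrt{s + s}\right) = -3 + \left(s + \sqrt{2 s}\right) = -3 + \left(s + \sqrt{2} \sqrt{s}\right) = -3 + s + \sqrt{2} \sqrt{s}$)
$G{\left(y{\left(-14 \right)} \right)} - D{\left(C{\left(q{\left(-3 \right)} \right)} \right)} = \frac{4 \left(84 - \left(2 + 6 \left(-14\right)\right)\right)}{-64 + \left(2 + 6 \left(-14\right)\right)} - \left(-3 + \left(5 - 3\right) + \sqrt{2} \sqrt{5 - 3}\right) = \frac{4 \left(84 - \left(2 - 84\right)\right)}{-64 + \left(2 - 84\right)} - \left(-3 + 2 + \sqrt{2} \sqrt{2}\right) = \frac{4 \left(84 - -82\right)}{-64 - 82} - \left(-3 + 2 + 2\right) = \frac{4 \left(84 + 82\right)}{-146} - 1 = 4 \left(- \frac{1}{146}\right) 166 - 1 = - \frac{332}{73} - 1 = - \frac{405}{73}$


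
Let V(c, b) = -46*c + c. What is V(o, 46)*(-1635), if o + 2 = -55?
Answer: -4193775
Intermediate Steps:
o = -57 (o = -2 - 55 = -57)
V(c, b) = -45*c
V(o, 46)*(-1635) = -45*(-57)*(-1635) = 2565*(-1635) = -4193775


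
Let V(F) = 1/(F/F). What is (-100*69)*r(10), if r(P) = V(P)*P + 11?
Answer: -144900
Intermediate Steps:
V(F) = 1 (V(F) = 1/1 = 1)
r(P) = 11 + P (r(P) = 1*P + 11 = P + 11 = 11 + P)
(-100*69)*r(10) = (-100*69)*(11 + 10) = -6900*21 = -144900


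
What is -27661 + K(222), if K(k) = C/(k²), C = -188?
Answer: -340811228/12321 ≈ -27661.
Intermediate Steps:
K(k) = -188/k²
-27661 + K(222) = -27661 - 188/222² = -27661 - 188*1/49284 = -27661 - 47/12321 = -340811228/12321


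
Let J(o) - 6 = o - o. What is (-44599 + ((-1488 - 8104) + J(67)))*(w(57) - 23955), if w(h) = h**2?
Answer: 1121954610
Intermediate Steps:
J(o) = 6 (J(o) = 6 + (o - o) = 6 + 0 = 6)
(-44599 + ((-1488 - 8104) + J(67)))*(w(57) - 23955) = (-44599 + ((-1488 - 8104) + 6))*(57**2 - 23955) = (-44599 + (-9592 + 6))*(3249 - 23955) = (-44599 - 9586)*(-20706) = -54185*(-20706) = 1121954610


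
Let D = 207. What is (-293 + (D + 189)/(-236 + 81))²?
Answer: 2098647721/24025 ≈ 87353.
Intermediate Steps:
(-293 + (D + 189)/(-236 + 81))² = (-293 + (207 + 189)/(-236 + 81))² = (-293 + 396/(-155))² = (-293 + 396*(-1/155))² = (-293 - 396/155)² = (-45811/155)² = 2098647721/24025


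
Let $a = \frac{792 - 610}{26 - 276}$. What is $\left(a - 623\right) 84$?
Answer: $- \frac{6549144}{125} \approx -52393.0$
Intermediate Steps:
$a = - \frac{91}{125}$ ($a = \frac{182}{-250} = 182 \left(- \frac{1}{250}\right) = - \frac{91}{125} \approx -0.728$)
$\left(a - 623\right) 84 = \left(- \frac{91}{125} - 623\right) 84 = \left(- \frac{77966}{125}\right) 84 = - \frac{6549144}{125}$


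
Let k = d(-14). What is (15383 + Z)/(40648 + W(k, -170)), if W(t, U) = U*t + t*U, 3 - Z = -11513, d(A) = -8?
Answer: 26899/43368 ≈ 0.62025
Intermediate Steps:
Z = 11516 (Z = 3 - 1*(-11513) = 3 + 11513 = 11516)
k = -8
W(t, U) = 2*U*t (W(t, U) = U*t + U*t = 2*U*t)
(15383 + Z)/(40648 + W(k, -170)) = (15383 + 11516)/(40648 + 2*(-170)*(-8)) = 26899/(40648 + 2720) = 26899/43368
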